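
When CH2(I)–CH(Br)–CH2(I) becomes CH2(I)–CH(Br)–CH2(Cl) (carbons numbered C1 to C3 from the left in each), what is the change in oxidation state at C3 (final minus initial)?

Before: C3 has 1 bond to C, 2 bonds to H, 1 bond to I → oxidation state -1.
After: C3 has 1 bond to C, 2 bonds to H, 1 bond to Cl → oxidation state -1.
Δ = -1 − (-1) = 0, so no net redox change at C3.

0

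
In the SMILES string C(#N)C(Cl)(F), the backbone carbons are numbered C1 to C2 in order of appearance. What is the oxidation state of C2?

Count +1 for every bond to an atom more electronegative than carbon and −1 for every bond to one less electronegative; C–C bonds are 0.
C2 has one bond to C (0), one bond to Cl (+1), one bond to F (+1), one bond to H (-1).
Oxidation state = 0 + 1 + 1 − 1 = +1.

+1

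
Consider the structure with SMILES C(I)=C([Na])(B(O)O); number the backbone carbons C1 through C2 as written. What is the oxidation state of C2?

C2 has a double bond to C (2×0 = 0), one bond to Na (-1), one bond to B (-1).
Oxidation state = 0 − 1 − 1 = -2.

-2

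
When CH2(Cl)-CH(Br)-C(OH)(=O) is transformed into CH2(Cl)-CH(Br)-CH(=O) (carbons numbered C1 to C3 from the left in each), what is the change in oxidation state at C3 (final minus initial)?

-2

Before: C3 has 1 bond to C, 3 bonds to O → oxidation state +3.
After: C3 has 1 bond to C, 1 bond to H, 2 bonds to O → oxidation state +1.
Δ = +1 − (+3) = -2, so this is a reduction at C3.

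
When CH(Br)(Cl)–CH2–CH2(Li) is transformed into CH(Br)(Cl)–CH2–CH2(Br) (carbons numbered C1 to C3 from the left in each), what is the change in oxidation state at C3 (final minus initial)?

+2

Before: C3 has 1 bond to C, 2 bonds to H, 1 bond to Li → oxidation state -3.
After: C3 has 1 bond to C, 2 bonds to H, 1 bond to Br → oxidation state -1.
Δ = -1 − (-3) = +2, so this is an oxidation at C3.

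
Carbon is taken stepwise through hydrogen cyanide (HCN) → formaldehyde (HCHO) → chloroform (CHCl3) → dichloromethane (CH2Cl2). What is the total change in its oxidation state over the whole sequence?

Carbon oxidation states along the series — hydrogen cyanide: +2, formaldehyde: 0, chloroform: +2, dichloromethane: 0.
Net change = 0 − (+2) = -2.

-2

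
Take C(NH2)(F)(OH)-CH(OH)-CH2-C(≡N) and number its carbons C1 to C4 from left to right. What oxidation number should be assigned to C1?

C1 has one bond to C (0), one bond to N (+1), one bond to F (+1), one bond to O (+1).
Oxidation state = 0 + 1 + 1 + 1 = +3.

+3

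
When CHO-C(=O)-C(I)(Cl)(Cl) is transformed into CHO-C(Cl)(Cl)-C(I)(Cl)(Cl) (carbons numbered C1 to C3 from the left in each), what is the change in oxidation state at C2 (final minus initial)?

0

Before: C2 has 2 bonds to C, 2 bonds to O → oxidation state +2.
After: C2 has 2 bonds to C, 2 bonds to Cl → oxidation state +2.
Δ = +2 − (+2) = 0, so no net redox change at C2.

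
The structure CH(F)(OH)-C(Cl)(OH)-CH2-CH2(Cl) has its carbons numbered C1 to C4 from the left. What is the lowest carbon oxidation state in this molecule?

Assign +1 per bond to O/N/halogen, −1 per bond to H or an electropositive element, and 0 per bond to carbon. Tallying each carbon:
C1: 1C, 1H, 1O, 1F → 0 − 1 + 1 + 1 = +1
C2: 2C, 1O, 1Cl → 0 + 1 + 1 = +2
C3: 2C, 2H → 0 − 2 = -2
C4: 1C, 2H, 1Cl → 0 − 2 + 1 = -1
The lowest value is -2.

-2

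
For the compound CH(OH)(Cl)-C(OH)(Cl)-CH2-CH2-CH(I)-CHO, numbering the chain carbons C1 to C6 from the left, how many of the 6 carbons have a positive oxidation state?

Each bond to a more electronegative atom (O, N, halogen) counts +1, each bond to a less electronegative atom (H, metal, B, Si) counts −1, and each C–C bond counts 0. Tallying each carbon:
C1: 1C, 1H, 1O, 1Cl → 0 − 1 + 1 + 1 = +1
C2: 2C, 1O, 1Cl → 0 + 1 + 1 = +2
C3: 2C, 2H → 0 − 2 = -2
C4: 2C, 2H → 0 − 2 = -2
C5: 2C, 1H, 1I → 0 − 1 + 1 = 0
C6: 1C, 1H, 2O → 0 − 1 + 2 = +1
3 carbons (C1, C2, C6) meet the condition.

3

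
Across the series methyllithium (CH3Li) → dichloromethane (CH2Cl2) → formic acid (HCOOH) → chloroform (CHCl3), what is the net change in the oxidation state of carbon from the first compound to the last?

+6

Carbon oxidation states along the series — methyllithium: -4, dichloromethane: 0, formic acid: +2, chloroform: +2.
Net change = +2 − (-4) = +6.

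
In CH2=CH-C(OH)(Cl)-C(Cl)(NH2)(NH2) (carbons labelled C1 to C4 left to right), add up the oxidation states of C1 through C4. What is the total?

Each bond to a more electronegative atom (O, N, halogen) counts +1, each bond to a less electronegative atom (H, metal, B, Si) counts −1, and each C–C bond counts 0. Tallying each carbon:
C1: 2C, 2H → 0 − 2 = -2
C2: 3C, 1H → 0 − 1 = -1
C3: 2C, 1O, 1Cl → 0 + 1 + 1 = +2
C4: 1C, 2N, 1Cl → 0 + 2 + 1 = +3
Sum = -2 − 1 + 2 + 3 = +2.

+2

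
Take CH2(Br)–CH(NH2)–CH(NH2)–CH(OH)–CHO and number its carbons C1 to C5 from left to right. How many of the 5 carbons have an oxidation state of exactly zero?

3

Tallying each carbon's bonds:
C1: 1C, 2H, 1Br → 0 − 2 + 1 = -1
C2: 2C, 1H, 1N → 0 − 1 + 1 = 0
C3: 2C, 1H, 1N → 0 − 1 + 1 = 0
C4: 2C, 1H, 1O → 0 − 1 + 1 = 0
C5: 1C, 1H, 2O → 0 − 1 + 2 = +1
3 carbons (C2, C3, C4) meet the condition.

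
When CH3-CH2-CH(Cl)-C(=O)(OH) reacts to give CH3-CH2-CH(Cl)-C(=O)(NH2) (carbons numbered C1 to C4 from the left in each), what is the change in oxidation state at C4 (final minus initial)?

0

Before: C4 has 1 bond to C, 3 bonds to O → oxidation state +3.
After: C4 has 1 bond to C, 2 bonds to O, 1 bond to N → oxidation state +3.
Δ = +3 − (+3) = 0, so no net redox change at C4.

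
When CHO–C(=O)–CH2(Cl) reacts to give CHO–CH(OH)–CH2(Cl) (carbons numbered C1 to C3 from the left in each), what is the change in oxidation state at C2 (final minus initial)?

Before: C2 has 2 bonds to C, 2 bonds to O → oxidation state +2.
After: C2 has 2 bonds to C, 1 bond to H, 1 bond to O → oxidation state 0.
Δ = 0 − (+2) = -2, so this is a reduction at C2.

-2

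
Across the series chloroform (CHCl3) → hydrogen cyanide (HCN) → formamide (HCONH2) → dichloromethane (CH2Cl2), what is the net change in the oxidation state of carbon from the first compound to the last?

-2

Carbon oxidation states along the series — chloroform: +2, hydrogen cyanide: +2, formamide: +2, dichloromethane: 0.
Net change = 0 − (+2) = -2.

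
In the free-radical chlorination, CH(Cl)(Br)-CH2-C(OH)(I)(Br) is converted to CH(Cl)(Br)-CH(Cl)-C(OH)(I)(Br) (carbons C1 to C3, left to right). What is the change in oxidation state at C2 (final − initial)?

+2

Before: C2 has 2 bonds to C, 2 bonds to H → oxidation state -2.
After: C2 has 2 bonds to C, 1 bond to H, 1 bond to Cl → oxidation state 0.
Δ = 0 − (-2) = +2, so this is an oxidation at C2.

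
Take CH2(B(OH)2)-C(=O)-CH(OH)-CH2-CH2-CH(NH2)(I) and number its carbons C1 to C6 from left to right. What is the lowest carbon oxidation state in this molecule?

-3

Tallying each carbon's bonds:
C1: 1C, 2H, 1B → 0 − 2 − 1 = -3
C2: 2C, 2O → 0 + 2 = +2
C3: 2C, 1H, 1O → 0 − 1 + 1 = 0
C4: 2C, 2H → 0 − 2 = -2
C5: 2C, 2H → 0 − 2 = -2
C6: 1C, 1H, 1N, 1I → 0 − 1 + 1 + 1 = +1
The lowest value is -3.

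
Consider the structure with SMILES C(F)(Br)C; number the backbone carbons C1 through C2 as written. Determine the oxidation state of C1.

+1

Assign +1 per bond to O/N/halogen, −1 per bond to H or an electropositive element, and 0 per bond to carbon.
C1 has one bond to C (0), one bond to F (+1), one bond to H (-1), one bond to Br (+1).
Oxidation state = 0 + 1 − 1 + 1 = +1.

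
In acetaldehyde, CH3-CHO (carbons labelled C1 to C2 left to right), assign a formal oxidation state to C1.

C1 has one bond to H (-1), one bond to H (-1), one bond to H (-1), one bond to C (0).
Oxidation state = -1 − 1 − 1 + 0 = -3.

-3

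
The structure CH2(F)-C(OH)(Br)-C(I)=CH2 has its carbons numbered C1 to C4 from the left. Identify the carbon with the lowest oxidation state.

Count +1 for every bond to an atom more electronegative than carbon and −1 for every bond to one less electronegative; C–C bonds are 0. Tallying each carbon:
C1: 1C, 2H, 1F → 0 − 2 + 1 = -1
C2: 2C, 1O, 1Br → 0 + 1 + 1 = +2
C3: 3C, 1I → 0 + 1 = +1
C4: 2C, 2H → 0 − 2 = -2
The most reduced carbon is C4 at -2.

C4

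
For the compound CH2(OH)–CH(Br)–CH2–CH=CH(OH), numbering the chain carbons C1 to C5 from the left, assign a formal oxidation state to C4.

-1

C4 has one bond to C (0), a double bond to C (2×0 = 0), one bond to H (-1).
Oxidation state = 0 + 0 − 1 = -1.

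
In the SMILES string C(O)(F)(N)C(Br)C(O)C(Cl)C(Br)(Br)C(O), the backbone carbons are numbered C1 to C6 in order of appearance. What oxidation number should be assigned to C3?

0

Count +1 for every bond to an atom more electronegative than carbon and −1 for every bond to one less electronegative; C–C bonds are 0.
C3 has one bond to C (0), one bond to C (0), one bond to H (-1), one bond to O (+1).
Oxidation state = 0 + 0 − 1 + 1 = 0.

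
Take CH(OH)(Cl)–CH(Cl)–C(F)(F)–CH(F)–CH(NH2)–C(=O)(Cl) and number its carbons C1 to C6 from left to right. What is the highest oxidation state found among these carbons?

+3

Assign +1 per bond to O/N/halogen, −1 per bond to H or an electropositive element, and 0 per bond to carbon. Tallying each carbon:
C1: 1C, 1H, 1O, 1Cl → 0 − 1 + 1 + 1 = +1
C2: 2C, 1H, 1Cl → 0 − 1 + 1 = 0
C3: 2C, 2F → 0 + 2 = +2
C4: 2C, 1H, 1F → 0 − 1 + 1 = 0
C5: 2C, 1H, 1N → 0 − 1 + 1 = 0
C6: 1C, 2O, 1Cl → 0 + 2 + 1 = +3
The highest value is +3.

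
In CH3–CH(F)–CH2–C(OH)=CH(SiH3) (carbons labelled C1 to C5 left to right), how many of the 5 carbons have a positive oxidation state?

1

Tallying each carbon's bonds:
C1: 1C, 3H → 0 − 3 = -3
C2: 2C, 1H, 1F → 0 − 1 + 1 = 0
C3: 2C, 2H → 0 − 2 = -2
C4: 3C, 1O → 0 + 1 = +1
C5: 2C, 1H, 1Si → 0 − 1 − 1 = -2
1 carbon (C4) meets the condition.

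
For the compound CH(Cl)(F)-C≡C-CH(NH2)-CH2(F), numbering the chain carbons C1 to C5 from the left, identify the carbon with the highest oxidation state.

Tallying each carbon's bonds:
C1: 1C, 1H, 1F, 1Cl → 0 − 1 + 1 + 1 = +1
C2: 4C → 0 = 0
C3: 4C → 0 = 0
C4: 2C, 1H, 1N → 0 − 1 + 1 = 0
C5: 1C, 2H, 1F → 0 − 2 + 1 = -1
The most oxidised carbon is C1 at +1.

C1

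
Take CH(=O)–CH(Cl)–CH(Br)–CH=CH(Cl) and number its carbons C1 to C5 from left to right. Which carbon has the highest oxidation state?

Tallying each carbon's bonds:
C1: 1C, 1H, 2O → 0 − 1 + 2 = +1
C2: 2C, 1H, 1Cl → 0 − 1 + 1 = 0
C3: 2C, 1H, 1Br → 0 − 1 + 1 = 0
C4: 3C, 1H → 0 − 1 = -1
C5: 2C, 1H, 1Cl → 0 − 1 + 1 = 0
The most oxidised carbon is C1 at +1.

C1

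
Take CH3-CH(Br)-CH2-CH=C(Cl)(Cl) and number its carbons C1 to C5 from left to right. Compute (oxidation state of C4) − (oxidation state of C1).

C4: 3C, 1H → 0 − 1 = -1
C1: 1C, 3H → 0 − 3 = -3
Difference: -1 − (-3) = +2.

+2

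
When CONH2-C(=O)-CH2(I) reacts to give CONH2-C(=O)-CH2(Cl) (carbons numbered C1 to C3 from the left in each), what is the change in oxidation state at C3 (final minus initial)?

Before: C3 has 1 bond to C, 2 bonds to H, 1 bond to I → oxidation state -1.
After: C3 has 1 bond to C, 2 bonds to H, 1 bond to Cl → oxidation state -1.
Δ = -1 − (-1) = 0, so no net redox change at C3.

0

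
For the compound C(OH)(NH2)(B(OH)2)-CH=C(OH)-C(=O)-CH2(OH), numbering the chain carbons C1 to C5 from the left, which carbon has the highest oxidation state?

C4

Tallying each carbon's bonds:
C1: 1C, 1O, 1N, 1B → 0 + 1 + 1 − 1 = +1
C2: 3C, 1H → 0 − 1 = -1
C3: 3C, 1O → 0 + 1 = +1
C4: 2C, 2O → 0 + 2 = +2
C5: 1C, 2H, 1O → 0 − 2 + 1 = -1
The most oxidised carbon is C4 at +2.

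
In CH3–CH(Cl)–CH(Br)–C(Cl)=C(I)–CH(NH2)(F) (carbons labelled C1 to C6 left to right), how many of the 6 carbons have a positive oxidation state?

Each bond to a more electronegative atom (O, N, halogen) counts +1, each bond to a less electronegative atom (H, metal, B, Si) counts −1, and each C–C bond counts 0. Tallying each carbon:
C1: 1C, 3H → 0 − 3 = -3
C2: 2C, 1H, 1Cl → 0 − 1 + 1 = 0
C3: 2C, 1H, 1Br → 0 − 1 + 1 = 0
C4: 3C, 1Cl → 0 + 1 = +1
C5: 3C, 1I → 0 + 1 = +1
C6: 1C, 1H, 1N, 1F → 0 − 1 + 1 + 1 = +1
3 carbons (C4, C5, C6) meet the condition.

3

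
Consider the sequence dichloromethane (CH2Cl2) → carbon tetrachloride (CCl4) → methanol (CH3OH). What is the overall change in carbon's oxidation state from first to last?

Carbon oxidation states along the series — dichloromethane: 0, carbon tetrachloride: +4, methanol: -2.
Net change = -2 − (0) = -2.

-2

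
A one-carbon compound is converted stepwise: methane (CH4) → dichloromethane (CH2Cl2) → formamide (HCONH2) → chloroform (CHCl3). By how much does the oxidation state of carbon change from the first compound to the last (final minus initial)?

Carbon oxidation states along the series — methane: -4, dichloromethane: 0, formamide: +2, chloroform: +2.
Net change = +2 − (-4) = +6.

+6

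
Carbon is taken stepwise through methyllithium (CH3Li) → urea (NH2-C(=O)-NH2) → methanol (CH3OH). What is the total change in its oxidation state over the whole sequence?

Carbon oxidation states along the series — methyllithium: -4, urea: +4, methanol: -2.
Net change = -2 − (-4) = +2.

+2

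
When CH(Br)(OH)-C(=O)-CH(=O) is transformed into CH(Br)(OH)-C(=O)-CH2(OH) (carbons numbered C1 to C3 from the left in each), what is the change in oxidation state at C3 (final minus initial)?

Before: C3 has 1 bond to C, 1 bond to H, 2 bonds to O → oxidation state +1.
After: C3 has 1 bond to C, 2 bonds to H, 1 bond to O → oxidation state -1.
Δ = -1 − (+1) = -2, so this is a reduction at C3.

-2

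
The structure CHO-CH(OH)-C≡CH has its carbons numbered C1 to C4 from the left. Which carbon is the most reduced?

Tallying each carbon's bonds:
C1: 1C, 1H, 2O → 0 − 1 + 2 = +1
C2: 2C, 1H, 1O → 0 − 1 + 1 = 0
C3: 4C → 0 = 0
C4: 3C, 1H → 0 − 1 = -1
The most reduced carbon is C4 at -1.

C4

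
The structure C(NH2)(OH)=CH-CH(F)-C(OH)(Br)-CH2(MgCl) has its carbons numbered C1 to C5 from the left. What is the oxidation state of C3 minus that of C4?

-2

C3: 2C, 1H, 1F → 0 − 1 + 1 = 0
C4: 2C, 1O, 1Br → 0 + 1 + 1 = +2
Difference: 0 − (+2) = -2.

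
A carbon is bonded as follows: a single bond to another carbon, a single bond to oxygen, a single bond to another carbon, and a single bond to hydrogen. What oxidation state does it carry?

The carbon has one bond to C (0), one bond to C (0), one bond to H (-1), one bond to O (+1).
Oxidation state = 0 + 0 − 1 + 1 = 0.

0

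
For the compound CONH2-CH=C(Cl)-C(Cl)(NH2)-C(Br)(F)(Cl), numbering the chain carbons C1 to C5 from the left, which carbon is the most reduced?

C2

Assign +1 per bond to O/N/halogen, −1 per bond to H or an electropositive element, and 0 per bond to carbon. Tallying each carbon:
C1: 1C, 2O, 1N → 0 + 2 + 1 = +3
C2: 3C, 1H → 0 − 1 = -1
C3: 3C, 1Cl → 0 + 1 = +1
C4: 2C, 1N, 1Cl → 0 + 1 + 1 = +2
C5: 1C, 1F, 1Cl, 1Br → 0 + 1 + 1 + 1 = +3
The most reduced carbon is C2 at -1.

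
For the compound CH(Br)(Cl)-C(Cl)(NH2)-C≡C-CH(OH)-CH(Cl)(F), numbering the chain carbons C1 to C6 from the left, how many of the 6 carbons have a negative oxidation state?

Count +1 for every bond to an atom more electronegative than carbon and −1 for every bond to one less electronegative; C–C bonds are 0. Tallying each carbon:
C1: 1C, 1H, 1Cl, 1Br → 0 − 1 + 1 + 1 = +1
C2: 2C, 1N, 1Cl → 0 + 1 + 1 = +2
C3: 4C → 0 = 0
C4: 4C → 0 = 0
C5: 2C, 1H, 1O → 0 − 1 + 1 = 0
C6: 1C, 1H, 1F, 1Cl → 0 − 1 + 1 + 1 = +1
0 carbons meet the condition.

0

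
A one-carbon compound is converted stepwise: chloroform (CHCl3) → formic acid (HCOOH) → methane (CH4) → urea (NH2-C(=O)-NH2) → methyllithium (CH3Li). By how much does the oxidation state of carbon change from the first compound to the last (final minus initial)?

-6

Carbon oxidation states along the series — chloroform: +2, formic acid: +2, methane: -4, urea: +4, methyllithium: -4.
Net change = -4 − (+2) = -6.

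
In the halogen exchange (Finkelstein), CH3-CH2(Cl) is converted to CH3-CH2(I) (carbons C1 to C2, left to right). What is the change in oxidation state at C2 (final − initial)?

Before: C2 has 1 bond to C, 2 bonds to H, 1 bond to Cl → oxidation state -1.
After: C2 has 1 bond to C, 2 bonds to H, 1 bond to I → oxidation state -1.
Δ = -1 − (-1) = 0, so no net redox change at C2.

0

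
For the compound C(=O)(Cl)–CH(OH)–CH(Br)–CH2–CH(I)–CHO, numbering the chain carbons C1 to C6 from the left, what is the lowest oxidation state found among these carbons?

-2

Tallying each carbon's bonds:
C1: 1C, 2O, 1Cl → 0 + 2 + 1 = +3
C2: 2C, 1H, 1O → 0 − 1 + 1 = 0
C3: 2C, 1H, 1Br → 0 − 1 + 1 = 0
C4: 2C, 2H → 0 − 2 = -2
C5: 2C, 1H, 1I → 0 − 1 + 1 = 0
C6: 1C, 1H, 2O → 0 − 1 + 2 = +1
The lowest value is -2.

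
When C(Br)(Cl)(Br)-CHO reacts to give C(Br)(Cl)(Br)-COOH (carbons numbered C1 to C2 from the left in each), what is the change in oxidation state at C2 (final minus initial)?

Before: C2 has 1 bond to C, 1 bond to H, 2 bonds to O → oxidation state +1.
After: C2 has 1 bond to C, 3 bonds to O → oxidation state +3.
Δ = +3 − (+1) = +2, so this is an oxidation at C2.

+2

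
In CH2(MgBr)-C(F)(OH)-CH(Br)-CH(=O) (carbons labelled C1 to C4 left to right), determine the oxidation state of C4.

+1

C4 has one bond to C (0), a double bond to O (2×+1 = +2), one bond to H (-1).
Oxidation state = 0 + 2 − 1 = +1.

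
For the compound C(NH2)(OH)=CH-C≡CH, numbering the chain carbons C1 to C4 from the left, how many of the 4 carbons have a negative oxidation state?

Tallying each carbon's bonds:
C1: 2C, 1O, 1N → 0 + 1 + 1 = +2
C2: 3C, 1H → 0 − 1 = -1
C3: 4C → 0 = 0
C4: 3C, 1H → 0 − 1 = -1
2 carbons (C2, C4) meet the condition.

2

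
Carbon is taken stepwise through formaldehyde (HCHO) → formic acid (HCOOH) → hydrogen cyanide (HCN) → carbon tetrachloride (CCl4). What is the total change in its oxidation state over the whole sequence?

+4

Carbon oxidation states along the series — formaldehyde: 0, formic acid: +2, hydrogen cyanide: +2, carbon tetrachloride: +4.
Net change = +4 − (0) = +4.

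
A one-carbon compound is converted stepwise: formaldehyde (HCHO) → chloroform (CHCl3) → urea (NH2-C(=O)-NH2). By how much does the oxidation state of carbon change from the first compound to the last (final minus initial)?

Carbon oxidation states along the series — formaldehyde: 0, chloroform: +2, urea: +4.
Net change = +4 − (0) = +4.

+4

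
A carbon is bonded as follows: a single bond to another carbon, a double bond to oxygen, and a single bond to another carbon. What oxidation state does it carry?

+2

The carbon has one bond to C (0), one bond to C (0), a double bond to O (2×+1 = +2).
Oxidation state = 0 + 0 + 2 = +2.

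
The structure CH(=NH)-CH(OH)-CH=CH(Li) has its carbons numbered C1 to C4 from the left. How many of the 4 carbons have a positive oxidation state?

Tallying each carbon's bonds:
C1: 1C, 1H, 2N → 0 − 1 + 2 = +1
C2: 2C, 1H, 1O → 0 − 1 + 1 = 0
C3: 3C, 1H → 0 − 1 = -1
C4: 2C, 1H, 1Li → 0 − 1 − 1 = -2
1 carbon (C1) meets the condition.

1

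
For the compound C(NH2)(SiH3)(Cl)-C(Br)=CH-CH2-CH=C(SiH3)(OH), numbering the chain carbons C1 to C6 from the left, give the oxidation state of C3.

-1

C3 has a double bond to C (2×0 = 0), one bond to C (0), one bond to H (-1).
Oxidation state = 0 + 0 − 1 = -1.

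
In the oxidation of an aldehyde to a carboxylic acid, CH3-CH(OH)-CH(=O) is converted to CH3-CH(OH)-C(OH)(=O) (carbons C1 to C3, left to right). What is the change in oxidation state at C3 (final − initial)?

+2

Before: C3 has 1 bond to C, 1 bond to H, 2 bonds to O → oxidation state +1.
After: C3 has 1 bond to C, 3 bonds to O → oxidation state +3.
Δ = +3 − (+1) = +2, so this is an oxidation at C3.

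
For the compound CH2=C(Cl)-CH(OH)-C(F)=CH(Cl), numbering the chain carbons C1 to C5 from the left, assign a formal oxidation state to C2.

+1

Each bond to a more electronegative atom (O, N, halogen) counts +1, each bond to a less electronegative atom (H, metal, B, Si) counts −1, and each C–C bond counts 0.
C2 has a double bond to C (2×0 = 0), one bond to C (0), one bond to Cl (+1).
Oxidation state = 0 + 0 + 1 = +1.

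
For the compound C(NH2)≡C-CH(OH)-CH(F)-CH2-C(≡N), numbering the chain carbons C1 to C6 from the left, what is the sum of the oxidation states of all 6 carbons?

Tallying each carbon's bonds:
C1: 3C, 1N → 0 + 1 = +1
C2: 4C → 0 = 0
C3: 2C, 1H, 1O → 0 − 1 + 1 = 0
C4: 2C, 1H, 1F → 0 − 1 + 1 = 0
C5: 2C, 2H → 0 − 2 = -2
C6: 1C, 3N → 0 + 3 = +3
Sum = +1 + 0 + 0 + 0 − 2 + 3 = +2.

+2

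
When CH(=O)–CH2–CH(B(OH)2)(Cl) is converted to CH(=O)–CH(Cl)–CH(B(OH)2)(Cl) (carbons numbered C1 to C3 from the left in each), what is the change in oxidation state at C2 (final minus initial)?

+2

Before: C2 has 2 bonds to C, 2 bonds to H → oxidation state -2.
After: C2 has 2 bonds to C, 1 bond to H, 1 bond to Cl → oxidation state 0.
Δ = 0 − (-2) = +2, so this is an oxidation at C2.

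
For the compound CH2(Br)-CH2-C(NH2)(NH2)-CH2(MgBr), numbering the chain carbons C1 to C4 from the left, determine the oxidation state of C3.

+2

Bonds to more-electronegative neighbours contribute +1 each, bonds to H or metals contribute −1 each, and C–C bonds contribute 0.
C3 has one bond to C (0), one bond to C (0), one bond to N (+1), one bond to N (+1).
Oxidation state = 0 + 0 + 1 + 1 = +2.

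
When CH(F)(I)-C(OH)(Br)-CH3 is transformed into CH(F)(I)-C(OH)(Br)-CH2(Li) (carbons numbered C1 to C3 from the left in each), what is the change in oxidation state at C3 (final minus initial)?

Before: C3 has 1 bond to C, 3 bonds to H → oxidation state -3.
After: C3 has 1 bond to C, 2 bonds to H, 1 bond to Li → oxidation state -3.
Δ = -3 − (-3) = 0, so no net redox change at C3.

0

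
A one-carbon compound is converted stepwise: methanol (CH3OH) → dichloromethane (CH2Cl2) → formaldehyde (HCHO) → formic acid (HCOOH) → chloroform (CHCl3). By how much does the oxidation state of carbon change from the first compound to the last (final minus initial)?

Carbon oxidation states along the series — methanol: -2, dichloromethane: 0, formaldehyde: 0, formic acid: +2, chloroform: +2.
Net change = +2 − (-2) = +4.

+4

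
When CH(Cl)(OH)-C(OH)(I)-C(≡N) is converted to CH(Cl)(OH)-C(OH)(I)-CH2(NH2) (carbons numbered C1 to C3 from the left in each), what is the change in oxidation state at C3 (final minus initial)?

Before: C3 has 1 bond to C, 3 bonds to N → oxidation state +3.
After: C3 has 1 bond to C, 2 bonds to H, 1 bond to N → oxidation state -1.
Δ = -1 − (+3) = -4, so this is a reduction at C3.

-4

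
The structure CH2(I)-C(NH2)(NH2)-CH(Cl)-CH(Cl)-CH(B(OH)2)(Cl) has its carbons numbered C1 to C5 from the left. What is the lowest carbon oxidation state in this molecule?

-1

Tallying each carbon's bonds:
C1: 1C, 2H, 1I → 0 − 2 + 1 = -1
C2: 2C, 2N → 0 + 2 = +2
C3: 2C, 1H, 1Cl → 0 − 1 + 1 = 0
C4: 2C, 1H, 1Cl → 0 − 1 + 1 = 0
C5: 1C, 1H, 1Cl, 1B → 0 − 1 + 1 − 1 = -1
The lowest value is -1.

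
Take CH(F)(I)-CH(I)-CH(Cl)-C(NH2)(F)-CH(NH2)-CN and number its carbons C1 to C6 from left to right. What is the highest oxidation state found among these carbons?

+3

Bonds to more-electronegative neighbours contribute +1 each, bonds to H or metals contribute −1 each, and C–C bonds contribute 0. Tallying each carbon:
C1: 1C, 1H, 1F, 1I → 0 − 1 + 1 + 1 = +1
C2: 2C, 1H, 1I → 0 − 1 + 1 = 0
C3: 2C, 1H, 1Cl → 0 − 1 + 1 = 0
C4: 2C, 1N, 1F → 0 + 1 + 1 = +2
C5: 2C, 1H, 1N → 0 − 1 + 1 = 0
C6: 1C, 3N → 0 + 3 = +3
The highest value is +3.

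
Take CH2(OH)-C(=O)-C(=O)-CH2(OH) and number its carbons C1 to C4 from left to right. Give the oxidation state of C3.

Each bond to a more electronegative atom (O, N, halogen) counts +1, each bond to a less electronegative atom (H, metal, B, Si) counts −1, and each C–C bond counts 0.
C3 has one bond to C (0), one bond to C (0), a double bond to O (2×+1 = +2).
Oxidation state = 0 + 0 + 2 = +2.

+2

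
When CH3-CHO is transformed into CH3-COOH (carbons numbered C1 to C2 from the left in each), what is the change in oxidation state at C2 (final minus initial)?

Before: C2 has 1 bond to C, 1 bond to H, 2 bonds to O → oxidation state +1.
After: C2 has 1 bond to C, 3 bonds to O → oxidation state +3.
Δ = +3 − (+1) = +2, so this is an oxidation at C2.

+2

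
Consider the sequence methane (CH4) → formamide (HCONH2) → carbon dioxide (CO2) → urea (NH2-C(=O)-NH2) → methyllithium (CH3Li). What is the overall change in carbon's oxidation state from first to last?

0

Carbon oxidation states along the series — methane: -4, formamide: +2, carbon dioxide: +4, urea: +4, methyllithium: -4.
Net change = -4 − (-4) = 0.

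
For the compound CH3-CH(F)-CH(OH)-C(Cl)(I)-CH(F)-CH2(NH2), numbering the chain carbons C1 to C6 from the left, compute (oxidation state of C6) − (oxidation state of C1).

+2

C6: 1C, 2H, 1N → 0 − 2 + 1 = -1
C1: 1C, 3H → 0 − 3 = -3
Difference: -1 − (-3) = +2.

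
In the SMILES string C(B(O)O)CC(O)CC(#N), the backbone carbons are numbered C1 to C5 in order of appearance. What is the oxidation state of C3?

0

Count +1 for every bond to an atom more electronegative than carbon and −1 for every bond to one less electronegative; C–C bonds are 0.
C3 has one bond to C (0), one bond to C (0), one bond to O (+1), one bond to H (-1).
Oxidation state = 0 + 0 + 1 − 1 = 0.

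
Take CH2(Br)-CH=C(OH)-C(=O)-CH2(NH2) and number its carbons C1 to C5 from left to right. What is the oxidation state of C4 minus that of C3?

+1

C4: 2C, 2O → 0 + 2 = +2
C3: 3C, 1O → 0 + 1 = +1
Difference: +2 − (+1) = +1.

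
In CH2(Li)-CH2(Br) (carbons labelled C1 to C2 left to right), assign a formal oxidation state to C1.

-3

C1 has one bond to C (0), one bond to H (-1), one bond to Li (-1), one bond to H (-1).
Oxidation state = 0 − 1 − 1 − 1 = -3.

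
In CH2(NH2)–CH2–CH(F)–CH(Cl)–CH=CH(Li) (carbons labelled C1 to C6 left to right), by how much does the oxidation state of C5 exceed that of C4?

C5: 3C, 1H → 0 − 1 = -1
C4: 2C, 1H, 1Cl → 0 − 1 + 1 = 0
Difference: -1 − (0) = -1.

-1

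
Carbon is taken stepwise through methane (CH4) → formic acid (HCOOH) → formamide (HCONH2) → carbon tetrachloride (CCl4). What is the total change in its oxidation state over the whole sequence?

+8

Carbon oxidation states along the series — methane: -4, formic acid: +2, formamide: +2, carbon tetrachloride: +4.
Net change = +4 − (-4) = +8.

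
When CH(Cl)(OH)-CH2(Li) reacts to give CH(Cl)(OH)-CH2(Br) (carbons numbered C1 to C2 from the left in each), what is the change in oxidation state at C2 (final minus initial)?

Before: C2 has 1 bond to C, 2 bonds to H, 1 bond to Li → oxidation state -3.
After: C2 has 1 bond to C, 2 bonds to H, 1 bond to Br → oxidation state -1.
Δ = -1 − (-3) = +2, so this is an oxidation at C2.

+2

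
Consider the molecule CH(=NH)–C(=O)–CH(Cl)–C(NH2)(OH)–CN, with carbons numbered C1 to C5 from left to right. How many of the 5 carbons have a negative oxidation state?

0

Bonds to more-electronegative neighbours contribute +1 each, bonds to H or metals contribute −1 each, and C–C bonds contribute 0. Tallying each carbon:
C1: 1C, 1H, 2N → 0 − 1 + 2 = +1
C2: 2C, 2O → 0 + 2 = +2
C3: 2C, 1H, 1Cl → 0 − 1 + 1 = 0
C4: 2C, 1O, 1N → 0 + 1 + 1 = +2
C5: 1C, 3N → 0 + 3 = +3
0 carbons meet the condition.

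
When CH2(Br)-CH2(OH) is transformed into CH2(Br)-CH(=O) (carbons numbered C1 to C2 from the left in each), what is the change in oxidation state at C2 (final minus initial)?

+2

Before: C2 has 1 bond to C, 2 bonds to H, 1 bond to O → oxidation state -1.
After: C2 has 1 bond to C, 1 bond to H, 2 bonds to O → oxidation state +1.
Δ = +1 − (-1) = +2, so this is an oxidation at C2.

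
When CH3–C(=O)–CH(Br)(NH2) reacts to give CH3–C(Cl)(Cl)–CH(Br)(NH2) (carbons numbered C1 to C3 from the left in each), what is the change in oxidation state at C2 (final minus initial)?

0

Before: C2 has 2 bonds to C, 2 bonds to O → oxidation state +2.
After: C2 has 2 bonds to C, 2 bonds to Cl → oxidation state +2.
Δ = +2 − (+2) = 0, so no net redox change at C2.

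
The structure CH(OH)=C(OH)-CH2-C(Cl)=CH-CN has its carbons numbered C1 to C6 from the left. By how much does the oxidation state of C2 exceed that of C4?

0

C2: 3C, 1O → 0 + 1 = +1
C4: 3C, 1Cl → 0 + 1 = +1
Difference: +1 − (+1) = 0.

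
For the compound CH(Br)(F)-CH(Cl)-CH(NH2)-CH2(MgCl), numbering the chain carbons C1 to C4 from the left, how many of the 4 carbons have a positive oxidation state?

Bonds to more-electronegative neighbours contribute +1 each, bonds to H or metals contribute −1 each, and C–C bonds contribute 0. Tallying each carbon:
C1: 1C, 1H, 1F, 1Br → 0 − 1 + 1 + 1 = +1
C2: 2C, 1H, 1Cl → 0 − 1 + 1 = 0
C3: 2C, 1H, 1N → 0 − 1 + 1 = 0
C4: 1C, 2H, 1Mg → 0 − 2 − 1 = -3
1 carbon (C1) meets the condition.

1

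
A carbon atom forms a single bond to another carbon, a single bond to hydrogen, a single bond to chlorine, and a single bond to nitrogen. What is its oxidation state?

Assign +1 per bond to O/N/halogen, −1 per bond to H or an electropositive element, and 0 per bond to carbon.
The carbon has one bond to C (0), one bond to N (+1), one bond to H (-1), one bond to Cl (+1).
Oxidation state = 0 + 1 − 1 + 1 = +1.

+1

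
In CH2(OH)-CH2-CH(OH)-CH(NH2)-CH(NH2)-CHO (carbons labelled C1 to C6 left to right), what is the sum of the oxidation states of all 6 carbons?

-2

Tallying each carbon's bonds:
C1: 1C, 2H, 1O → 0 − 2 + 1 = -1
C2: 2C, 2H → 0 − 2 = -2
C3: 2C, 1H, 1O → 0 − 1 + 1 = 0
C4: 2C, 1H, 1N → 0 − 1 + 1 = 0
C5: 2C, 1H, 1N → 0 − 1 + 1 = 0
C6: 1C, 1H, 2O → 0 − 1 + 2 = +1
Sum = -1 − 2 + 0 + 0 + 0 + 1 = -2.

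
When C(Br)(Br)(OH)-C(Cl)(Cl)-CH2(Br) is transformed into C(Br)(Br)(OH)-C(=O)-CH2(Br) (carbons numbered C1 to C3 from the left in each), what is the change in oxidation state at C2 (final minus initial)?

Before: C2 has 2 bonds to C, 2 bonds to Cl → oxidation state +2.
After: C2 has 2 bonds to C, 2 bonds to O → oxidation state +2.
Δ = +2 − (+2) = 0, so no net redox change at C2.

0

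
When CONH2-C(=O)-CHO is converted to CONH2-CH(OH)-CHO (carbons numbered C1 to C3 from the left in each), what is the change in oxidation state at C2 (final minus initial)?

Before: C2 has 2 bonds to C, 2 bonds to O → oxidation state +2.
After: C2 has 2 bonds to C, 1 bond to H, 1 bond to O → oxidation state 0.
Δ = 0 − (+2) = -2, so this is a reduction at C2.

-2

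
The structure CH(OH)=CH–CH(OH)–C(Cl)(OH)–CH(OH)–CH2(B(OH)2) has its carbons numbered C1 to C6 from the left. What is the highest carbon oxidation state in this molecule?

+2

Tallying each carbon's bonds:
C1: 2C, 1H, 1O → 0 − 1 + 1 = 0
C2: 3C, 1H → 0 − 1 = -1
C3: 2C, 1H, 1O → 0 − 1 + 1 = 0
C4: 2C, 1O, 1Cl → 0 + 1 + 1 = +2
C5: 2C, 1H, 1O → 0 − 1 + 1 = 0
C6: 1C, 2H, 1B → 0 − 2 − 1 = -3
The highest value is +2.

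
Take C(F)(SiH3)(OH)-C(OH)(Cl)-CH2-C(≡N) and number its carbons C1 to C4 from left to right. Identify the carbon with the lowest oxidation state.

C3

Count +1 for every bond to an atom more electronegative than carbon and −1 for every bond to one less electronegative; C–C bonds are 0. Tallying each carbon:
C1: 1C, 1O, 1F, 1Si → 0 + 1 + 1 − 1 = +1
C2: 2C, 1O, 1Cl → 0 + 1 + 1 = +2
C3: 2C, 2H → 0 − 2 = -2
C4: 1C, 3N → 0 + 3 = +3
The most reduced carbon is C3 at -2.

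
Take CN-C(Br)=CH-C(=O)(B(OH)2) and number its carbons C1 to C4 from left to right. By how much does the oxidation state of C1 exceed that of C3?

C1: 1C, 3N → 0 + 3 = +3
C3: 3C, 1H → 0 − 1 = -1
Difference: +3 − (-1) = +4.

+4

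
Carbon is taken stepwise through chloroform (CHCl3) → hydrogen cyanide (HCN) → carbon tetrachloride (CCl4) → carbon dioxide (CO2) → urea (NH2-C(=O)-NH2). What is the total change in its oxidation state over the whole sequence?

+2

Carbon oxidation states along the series — chloroform: +2, hydrogen cyanide: +2, carbon tetrachloride: +4, carbon dioxide: +4, urea: +4.
Net change = +4 − (+2) = +2.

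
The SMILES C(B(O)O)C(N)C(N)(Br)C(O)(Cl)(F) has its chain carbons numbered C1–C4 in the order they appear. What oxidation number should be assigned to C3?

Count +1 for every bond to an atom more electronegative than carbon and −1 for every bond to one less electronegative; C–C bonds are 0.
C3 has one bond to C (0), one bond to C (0), one bond to N (+1), one bond to Br (+1).
Oxidation state = 0 + 0 + 1 + 1 = +2.

+2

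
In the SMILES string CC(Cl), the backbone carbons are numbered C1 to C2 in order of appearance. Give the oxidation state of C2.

-1

Bonds to more-electronegative neighbours contribute +1 each, bonds to H or metals contribute −1 each, and C–C bonds contribute 0.
C2 has one bond to C (0), one bond to Cl (+1), one bond to H (-1), one bond to H (-1).
Oxidation state = 0 + 1 − 1 − 1 = -1.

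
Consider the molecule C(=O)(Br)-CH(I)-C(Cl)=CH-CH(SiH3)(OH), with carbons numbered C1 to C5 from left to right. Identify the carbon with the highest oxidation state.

C1

Assign +1 per bond to O/N/halogen, −1 per bond to H or an electropositive element, and 0 per bond to carbon. Tallying each carbon:
C1: 1C, 2O, 1Br → 0 + 2 + 1 = +3
C2: 2C, 1H, 1I → 0 − 1 + 1 = 0
C3: 3C, 1Cl → 0 + 1 = +1
C4: 3C, 1H → 0 − 1 = -1
C5: 1C, 1H, 1O, 1Si → 0 − 1 + 1 − 1 = -1
The most oxidised carbon is C1 at +3.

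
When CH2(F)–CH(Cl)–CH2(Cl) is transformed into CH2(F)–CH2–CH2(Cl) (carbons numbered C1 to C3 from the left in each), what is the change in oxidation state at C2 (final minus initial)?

-2

Before: C2 has 2 bonds to C, 1 bond to H, 1 bond to Cl → oxidation state 0.
After: C2 has 2 bonds to C, 2 bonds to H → oxidation state -2.
Δ = -2 − (0) = -2, so this is a reduction at C2.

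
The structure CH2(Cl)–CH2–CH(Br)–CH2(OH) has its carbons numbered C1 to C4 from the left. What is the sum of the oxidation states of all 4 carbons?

-4

Bonds to more-electronegative neighbours contribute +1 each, bonds to H or metals contribute −1 each, and C–C bonds contribute 0. Tallying each carbon:
C1: 1C, 2H, 1Cl → 0 − 2 + 1 = -1
C2: 2C, 2H → 0 − 2 = -2
C3: 2C, 1H, 1Br → 0 − 1 + 1 = 0
C4: 1C, 2H, 1O → 0 − 2 + 1 = -1
Sum = -1 − 2 + 0 − 1 = -4.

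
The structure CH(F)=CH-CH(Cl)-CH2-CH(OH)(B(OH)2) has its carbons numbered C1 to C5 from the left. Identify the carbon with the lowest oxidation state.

Each bond to a more electronegative atom (O, N, halogen) counts +1, each bond to a less electronegative atom (H, metal, B, Si) counts −1, and each C–C bond counts 0. Tallying each carbon:
C1: 2C, 1H, 1F → 0 − 1 + 1 = 0
C2: 3C, 1H → 0 − 1 = -1
C3: 2C, 1H, 1Cl → 0 − 1 + 1 = 0
C4: 2C, 2H → 0 − 2 = -2
C5: 1C, 1H, 1O, 1B → 0 − 1 + 1 − 1 = -1
The most reduced carbon is C4 at -2.

C4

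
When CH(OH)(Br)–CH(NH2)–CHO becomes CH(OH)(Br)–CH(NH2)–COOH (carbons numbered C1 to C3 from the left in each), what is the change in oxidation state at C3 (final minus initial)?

+2

Before: C3 has 1 bond to C, 1 bond to H, 2 bonds to O → oxidation state +1.
After: C3 has 1 bond to C, 3 bonds to O → oxidation state +3.
Δ = +3 − (+1) = +2, so this is an oxidation at C3.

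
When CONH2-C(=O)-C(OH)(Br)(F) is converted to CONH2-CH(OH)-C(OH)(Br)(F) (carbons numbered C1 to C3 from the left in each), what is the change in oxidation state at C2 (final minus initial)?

-2

Before: C2 has 2 bonds to C, 2 bonds to O → oxidation state +2.
After: C2 has 2 bonds to C, 1 bond to H, 1 bond to O → oxidation state 0.
Δ = 0 − (+2) = -2, so this is a reduction at C2.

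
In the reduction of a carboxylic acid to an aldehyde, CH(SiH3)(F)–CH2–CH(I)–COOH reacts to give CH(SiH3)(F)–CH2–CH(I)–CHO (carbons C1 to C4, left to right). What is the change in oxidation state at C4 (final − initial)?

Before: C4 has 1 bond to C, 3 bonds to O → oxidation state +3.
After: C4 has 1 bond to C, 1 bond to H, 2 bonds to O → oxidation state +1.
Δ = +1 − (+3) = -2, so this is a reduction at C4.

-2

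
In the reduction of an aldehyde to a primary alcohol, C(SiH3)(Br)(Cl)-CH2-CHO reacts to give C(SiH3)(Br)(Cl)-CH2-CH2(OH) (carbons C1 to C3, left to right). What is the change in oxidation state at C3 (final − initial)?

Before: C3 has 1 bond to C, 1 bond to H, 2 bonds to O → oxidation state +1.
After: C3 has 1 bond to C, 2 bonds to H, 1 bond to O → oxidation state -1.
Δ = -1 − (+1) = -2, so this is a reduction at C3.

-2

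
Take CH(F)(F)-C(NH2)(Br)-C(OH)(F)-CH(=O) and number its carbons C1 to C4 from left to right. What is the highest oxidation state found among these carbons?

+2

Assign +1 per bond to O/N/halogen, −1 per bond to H or an electropositive element, and 0 per bond to carbon. Tallying each carbon:
C1: 1C, 1H, 2F → 0 − 1 + 2 = +1
C2: 2C, 1N, 1Br → 0 + 1 + 1 = +2
C3: 2C, 1O, 1F → 0 + 1 + 1 = +2
C4: 1C, 1H, 2O → 0 − 1 + 2 = +1
The highest value is +2.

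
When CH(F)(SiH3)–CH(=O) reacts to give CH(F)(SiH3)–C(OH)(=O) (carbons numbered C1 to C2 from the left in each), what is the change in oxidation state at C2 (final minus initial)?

Before: C2 has 1 bond to C, 1 bond to H, 2 bonds to O → oxidation state +1.
After: C2 has 1 bond to C, 3 bonds to O → oxidation state +3.
Δ = +3 − (+1) = +2, so this is an oxidation at C2.

+2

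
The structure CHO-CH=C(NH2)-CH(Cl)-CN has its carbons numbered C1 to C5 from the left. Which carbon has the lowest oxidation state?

C2

Count +1 for every bond to an atom more electronegative than carbon and −1 for every bond to one less electronegative; C–C bonds are 0. Tallying each carbon:
C1: 1C, 1H, 2O → 0 − 1 + 2 = +1
C2: 3C, 1H → 0 − 1 = -1
C3: 3C, 1N → 0 + 1 = +1
C4: 2C, 1H, 1Cl → 0 − 1 + 1 = 0
C5: 1C, 3N → 0 + 3 = +3
The most reduced carbon is C2 at -1.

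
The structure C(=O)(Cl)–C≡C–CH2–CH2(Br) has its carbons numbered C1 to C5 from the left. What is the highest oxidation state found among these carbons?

Each bond to a more electronegative atom (O, N, halogen) counts +1, each bond to a less electronegative atom (H, metal, B, Si) counts −1, and each C–C bond counts 0. Tallying each carbon:
C1: 1C, 2O, 1Cl → 0 + 2 + 1 = +3
C2: 4C → 0 = 0
C3: 4C → 0 = 0
C4: 2C, 2H → 0 − 2 = -2
C5: 1C, 2H, 1Br → 0 − 2 + 1 = -1
The highest value is +3.

+3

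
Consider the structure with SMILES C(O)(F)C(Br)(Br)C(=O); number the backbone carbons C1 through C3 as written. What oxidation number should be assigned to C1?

C1 has one bond to C (0), one bond to H (-1), one bond to O (+1), one bond to F (+1).
Oxidation state = 0 − 1 + 1 + 1 = +1.

+1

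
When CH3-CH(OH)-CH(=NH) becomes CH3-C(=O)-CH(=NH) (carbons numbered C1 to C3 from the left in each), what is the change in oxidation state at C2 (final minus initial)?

+2

Before: C2 has 2 bonds to C, 1 bond to H, 1 bond to O → oxidation state 0.
After: C2 has 2 bonds to C, 2 bonds to O → oxidation state +2.
Δ = +2 − (0) = +2, so this is an oxidation at C2.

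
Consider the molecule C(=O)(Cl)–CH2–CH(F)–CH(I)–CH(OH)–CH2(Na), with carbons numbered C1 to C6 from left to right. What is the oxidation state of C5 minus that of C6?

+3

C5: 2C, 1H, 1O → 0 − 1 + 1 = 0
C6: 1C, 2H, 1Na → 0 − 2 − 1 = -3
Difference: 0 − (-3) = +3.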